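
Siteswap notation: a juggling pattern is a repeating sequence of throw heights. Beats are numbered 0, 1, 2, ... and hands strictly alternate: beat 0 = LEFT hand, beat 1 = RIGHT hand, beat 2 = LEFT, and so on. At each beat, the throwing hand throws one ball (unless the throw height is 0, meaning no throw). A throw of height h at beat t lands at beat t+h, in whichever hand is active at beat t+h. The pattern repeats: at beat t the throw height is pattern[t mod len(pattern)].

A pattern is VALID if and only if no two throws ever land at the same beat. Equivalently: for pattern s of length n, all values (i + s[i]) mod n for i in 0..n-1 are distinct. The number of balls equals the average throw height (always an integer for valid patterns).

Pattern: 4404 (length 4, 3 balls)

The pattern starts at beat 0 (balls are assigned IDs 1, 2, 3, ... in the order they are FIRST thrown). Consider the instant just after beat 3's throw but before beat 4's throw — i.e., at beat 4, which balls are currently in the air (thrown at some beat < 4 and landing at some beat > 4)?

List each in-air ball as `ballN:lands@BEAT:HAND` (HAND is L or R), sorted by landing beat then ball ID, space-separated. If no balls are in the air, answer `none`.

Beat 0 (L): throw ball1 h=4 -> lands@4:L; in-air after throw: [b1@4:L]
Beat 1 (R): throw ball2 h=4 -> lands@5:R; in-air after throw: [b1@4:L b2@5:R]
Beat 3 (R): throw ball3 h=4 -> lands@7:R; in-air after throw: [b1@4:L b2@5:R b3@7:R]
Beat 4 (L): throw ball1 h=4 -> lands@8:L; in-air after throw: [b2@5:R b3@7:R b1@8:L]

Answer: ball2:lands@5:R ball3:lands@7:R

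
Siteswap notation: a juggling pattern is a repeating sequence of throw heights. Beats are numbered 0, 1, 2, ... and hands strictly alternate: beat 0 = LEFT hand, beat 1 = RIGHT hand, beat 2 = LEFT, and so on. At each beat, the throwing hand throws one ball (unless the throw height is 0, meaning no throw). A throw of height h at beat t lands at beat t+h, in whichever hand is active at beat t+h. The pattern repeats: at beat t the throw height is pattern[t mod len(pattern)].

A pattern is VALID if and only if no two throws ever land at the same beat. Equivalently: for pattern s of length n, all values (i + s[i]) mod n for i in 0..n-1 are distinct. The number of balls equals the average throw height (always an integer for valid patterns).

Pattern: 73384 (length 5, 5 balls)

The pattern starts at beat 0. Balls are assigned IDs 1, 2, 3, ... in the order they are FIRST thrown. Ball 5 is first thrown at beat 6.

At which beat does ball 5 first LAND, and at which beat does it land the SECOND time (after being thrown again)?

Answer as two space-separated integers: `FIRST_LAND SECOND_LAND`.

Answer: 9 13

Derivation:
Beat 0 (L): throw ball1 h=7 -> lands@7:R; in-air after throw: [b1@7:R]
Beat 1 (R): throw ball2 h=3 -> lands@4:L; in-air after throw: [b2@4:L b1@7:R]
Beat 2 (L): throw ball3 h=3 -> lands@5:R; in-air after throw: [b2@4:L b3@5:R b1@7:R]
Beat 3 (R): throw ball4 h=8 -> lands@11:R; in-air after throw: [b2@4:L b3@5:R b1@7:R b4@11:R]
Beat 4 (L): throw ball2 h=4 -> lands@8:L; in-air after throw: [b3@5:R b1@7:R b2@8:L b4@11:R]
Beat 5 (R): throw ball3 h=7 -> lands@12:L; in-air after throw: [b1@7:R b2@8:L b4@11:R b3@12:L]
Beat 6 (L): throw ball5 h=3 -> lands@9:R; in-air after throw: [b1@7:R b2@8:L b5@9:R b4@11:R b3@12:L]
Beat 7 (R): throw ball1 h=3 -> lands@10:L; in-air after throw: [b2@8:L b5@9:R b1@10:L b4@11:R b3@12:L]
Beat 8 (L): throw ball2 h=8 -> lands@16:L; in-air after throw: [b5@9:R b1@10:L b4@11:R b3@12:L b2@16:L]
Beat 9 (R): throw ball5 h=4 -> lands@13:R; in-air after throw: [b1@10:L b4@11:R b3@12:L b5@13:R b2@16:L]
Beat 10 (L): throw ball1 h=7 -> lands@17:R; in-air after throw: [b4@11:R b3@12:L b5@13:R b2@16:L b1@17:R]
Beat 11 (R): throw ball4 h=3 -> lands@14:L; in-air after throw: [b3@12:L b5@13:R b4@14:L b2@16:L b1@17:R]
Beat 12 (L): throw ball3 h=3 -> lands@15:R; in-air after throw: [b5@13:R b4@14:L b3@15:R b2@16:L b1@17:R]
Beat 13 (R): throw ball5 h=8 -> lands@21:R; in-air after throw: [b4@14:L b3@15:R b2@16:L b1@17:R b5@21:R]
Ball 5: thrown@6 h=3 -> first land @9; rethrown@9 h=4 -> second land @13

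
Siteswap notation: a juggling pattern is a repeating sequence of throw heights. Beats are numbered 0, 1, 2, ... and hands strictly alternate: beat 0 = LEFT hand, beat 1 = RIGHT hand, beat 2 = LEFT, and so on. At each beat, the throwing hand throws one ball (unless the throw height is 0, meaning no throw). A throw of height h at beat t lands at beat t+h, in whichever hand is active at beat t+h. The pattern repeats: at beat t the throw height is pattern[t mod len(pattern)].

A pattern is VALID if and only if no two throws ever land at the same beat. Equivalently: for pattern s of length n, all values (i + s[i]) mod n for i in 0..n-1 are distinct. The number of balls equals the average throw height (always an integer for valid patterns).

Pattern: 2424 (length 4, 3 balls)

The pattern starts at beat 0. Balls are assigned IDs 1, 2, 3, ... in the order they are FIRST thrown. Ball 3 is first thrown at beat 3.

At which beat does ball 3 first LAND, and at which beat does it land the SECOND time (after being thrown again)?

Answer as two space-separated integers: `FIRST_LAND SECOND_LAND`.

Answer: 7 11

Derivation:
Beat 0 (L): throw ball1 h=2 -> lands@2:L; in-air after throw: [b1@2:L]
Beat 1 (R): throw ball2 h=4 -> lands@5:R; in-air after throw: [b1@2:L b2@5:R]
Beat 2 (L): throw ball1 h=2 -> lands@4:L; in-air after throw: [b1@4:L b2@5:R]
Beat 3 (R): throw ball3 h=4 -> lands@7:R; in-air after throw: [b1@4:L b2@5:R b3@7:R]
Beat 4 (L): throw ball1 h=2 -> lands@6:L; in-air after throw: [b2@5:R b1@6:L b3@7:R]
Beat 5 (R): throw ball2 h=4 -> lands@9:R; in-air after throw: [b1@6:L b3@7:R b2@9:R]
Beat 6 (L): throw ball1 h=2 -> lands@8:L; in-air after throw: [b3@7:R b1@8:L b2@9:R]
Beat 7 (R): throw ball3 h=4 -> lands@11:R; in-air after throw: [b1@8:L b2@9:R b3@11:R]
Beat 8 (L): throw ball1 h=2 -> lands@10:L; in-air after throw: [b2@9:R b1@10:L b3@11:R]
Beat 9 (R): throw ball2 h=4 -> lands@13:R; in-air after throw: [b1@10:L b3@11:R b2@13:R]
Beat 10 (L): throw ball1 h=2 -> lands@12:L; in-air after throw: [b3@11:R b1@12:L b2@13:R]
Beat 11 (R): throw ball3 h=4 -> lands@15:R; in-air after throw: [b1@12:L b2@13:R b3@15:R]
Ball 3: thrown@3 h=4 -> first land @7; rethrown@7 h=4 -> second land @11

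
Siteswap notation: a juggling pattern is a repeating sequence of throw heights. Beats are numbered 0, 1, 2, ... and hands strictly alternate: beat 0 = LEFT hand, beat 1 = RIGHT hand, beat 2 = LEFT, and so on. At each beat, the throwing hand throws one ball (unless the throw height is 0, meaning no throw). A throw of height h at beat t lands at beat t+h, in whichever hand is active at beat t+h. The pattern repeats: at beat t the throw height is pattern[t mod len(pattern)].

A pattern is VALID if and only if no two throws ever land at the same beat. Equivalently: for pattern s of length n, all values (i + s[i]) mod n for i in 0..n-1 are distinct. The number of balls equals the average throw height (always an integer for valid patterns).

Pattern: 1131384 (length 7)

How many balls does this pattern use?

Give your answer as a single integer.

Pattern = [1, 1, 3, 1, 3, 8, 4], length n = 7
  position 0: throw height = 1, running sum = 1
  position 1: throw height = 1, running sum = 2
  position 2: throw height = 3, running sum = 5
  position 3: throw height = 1, running sum = 6
  position 4: throw height = 3, running sum = 9
  position 5: throw height = 8, running sum = 17
  position 6: throw height = 4, running sum = 21
Total sum = 21; balls = sum / n = 21 / 7 = 3

Answer: 3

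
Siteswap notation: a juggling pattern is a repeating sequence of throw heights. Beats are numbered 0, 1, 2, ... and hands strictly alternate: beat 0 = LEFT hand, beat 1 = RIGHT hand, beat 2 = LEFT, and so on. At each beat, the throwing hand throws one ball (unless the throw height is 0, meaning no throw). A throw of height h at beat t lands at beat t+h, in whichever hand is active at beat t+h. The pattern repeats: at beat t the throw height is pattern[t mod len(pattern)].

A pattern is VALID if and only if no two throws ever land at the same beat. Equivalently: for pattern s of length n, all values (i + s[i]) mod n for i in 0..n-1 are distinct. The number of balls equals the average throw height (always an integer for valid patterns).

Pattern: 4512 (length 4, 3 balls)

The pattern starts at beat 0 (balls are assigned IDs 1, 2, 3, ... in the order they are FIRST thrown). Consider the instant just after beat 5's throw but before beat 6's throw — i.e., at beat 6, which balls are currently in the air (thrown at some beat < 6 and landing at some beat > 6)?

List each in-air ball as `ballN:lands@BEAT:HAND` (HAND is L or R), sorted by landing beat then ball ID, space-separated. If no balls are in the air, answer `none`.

Beat 0 (L): throw ball1 h=4 -> lands@4:L; in-air after throw: [b1@4:L]
Beat 1 (R): throw ball2 h=5 -> lands@6:L; in-air after throw: [b1@4:L b2@6:L]
Beat 2 (L): throw ball3 h=1 -> lands@3:R; in-air after throw: [b3@3:R b1@4:L b2@6:L]
Beat 3 (R): throw ball3 h=2 -> lands@5:R; in-air after throw: [b1@4:L b3@5:R b2@6:L]
Beat 4 (L): throw ball1 h=4 -> lands@8:L; in-air after throw: [b3@5:R b2@6:L b1@8:L]
Beat 5 (R): throw ball3 h=5 -> lands@10:L; in-air after throw: [b2@6:L b1@8:L b3@10:L]
Beat 6 (L): throw ball2 h=1 -> lands@7:R; in-air after throw: [b2@7:R b1@8:L b3@10:L]

Answer: ball1:lands@8:L ball3:lands@10:L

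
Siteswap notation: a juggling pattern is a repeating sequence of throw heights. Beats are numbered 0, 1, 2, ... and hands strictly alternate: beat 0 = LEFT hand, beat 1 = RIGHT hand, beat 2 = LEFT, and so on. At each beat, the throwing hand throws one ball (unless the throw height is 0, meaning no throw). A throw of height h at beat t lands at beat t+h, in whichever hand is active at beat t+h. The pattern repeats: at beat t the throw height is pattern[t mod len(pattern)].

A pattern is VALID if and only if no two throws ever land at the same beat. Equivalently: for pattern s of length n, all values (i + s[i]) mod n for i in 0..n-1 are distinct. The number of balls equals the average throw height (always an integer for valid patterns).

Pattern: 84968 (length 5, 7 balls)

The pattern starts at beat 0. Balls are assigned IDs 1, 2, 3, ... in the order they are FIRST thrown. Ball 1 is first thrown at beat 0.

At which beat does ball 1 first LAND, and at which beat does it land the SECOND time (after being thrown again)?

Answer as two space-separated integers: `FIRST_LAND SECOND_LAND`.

Beat 0 (L): throw ball1 h=8 -> lands@8:L; in-air after throw: [b1@8:L]
Beat 1 (R): throw ball2 h=4 -> lands@5:R; in-air after throw: [b2@5:R b1@8:L]
Beat 2 (L): throw ball3 h=9 -> lands@11:R; in-air after throw: [b2@5:R b1@8:L b3@11:R]
Beat 3 (R): throw ball4 h=6 -> lands@9:R; in-air after throw: [b2@5:R b1@8:L b4@9:R b3@11:R]
Beat 4 (L): throw ball5 h=8 -> lands@12:L; in-air after throw: [b2@5:R b1@8:L b4@9:R b3@11:R b5@12:L]
Beat 5 (R): throw ball2 h=8 -> lands@13:R; in-air after throw: [b1@8:L b4@9:R b3@11:R b5@12:L b2@13:R]
Beat 6 (L): throw ball6 h=4 -> lands@10:L; in-air after throw: [b1@8:L b4@9:R b6@10:L b3@11:R b5@12:L b2@13:R]
Beat 7 (R): throw ball7 h=9 -> lands@16:L; in-air after throw: [b1@8:L b4@9:R b6@10:L b3@11:R b5@12:L b2@13:R b7@16:L]
Beat 8 (L): throw ball1 h=6 -> lands@14:L; in-air after throw: [b4@9:R b6@10:L b3@11:R b5@12:L b2@13:R b1@14:L b7@16:L]
Beat 9 (R): throw ball4 h=8 -> lands@17:R; in-air after throw: [b6@10:L b3@11:R b5@12:L b2@13:R b1@14:L b7@16:L b4@17:R]
Beat 10 (L): throw ball6 h=8 -> lands@18:L; in-air after throw: [b3@11:R b5@12:L b2@13:R b1@14:L b7@16:L b4@17:R b6@18:L]
Beat 11 (R): throw ball3 h=4 -> lands@15:R; in-air after throw: [b5@12:L b2@13:R b1@14:L b3@15:R b7@16:L b4@17:R b6@18:L]
Beat 12 (L): throw ball5 h=9 -> lands@21:R; in-air after throw: [b2@13:R b1@14:L b3@15:R b7@16:L b4@17:R b6@18:L b5@21:R]
Beat 13 (R): throw ball2 h=6 -> lands@19:R; in-air after throw: [b1@14:L b3@15:R b7@16:L b4@17:R b6@18:L b2@19:R b5@21:R]
Beat 14 (L): throw ball1 h=8 -> lands@22:L; in-air after throw: [b3@15:R b7@16:L b4@17:R b6@18:L b2@19:R b5@21:R b1@22:L]
Ball 1: thrown@0 h=8 -> first land @8; rethrown@8 h=6 -> second land @14

Answer: 8 14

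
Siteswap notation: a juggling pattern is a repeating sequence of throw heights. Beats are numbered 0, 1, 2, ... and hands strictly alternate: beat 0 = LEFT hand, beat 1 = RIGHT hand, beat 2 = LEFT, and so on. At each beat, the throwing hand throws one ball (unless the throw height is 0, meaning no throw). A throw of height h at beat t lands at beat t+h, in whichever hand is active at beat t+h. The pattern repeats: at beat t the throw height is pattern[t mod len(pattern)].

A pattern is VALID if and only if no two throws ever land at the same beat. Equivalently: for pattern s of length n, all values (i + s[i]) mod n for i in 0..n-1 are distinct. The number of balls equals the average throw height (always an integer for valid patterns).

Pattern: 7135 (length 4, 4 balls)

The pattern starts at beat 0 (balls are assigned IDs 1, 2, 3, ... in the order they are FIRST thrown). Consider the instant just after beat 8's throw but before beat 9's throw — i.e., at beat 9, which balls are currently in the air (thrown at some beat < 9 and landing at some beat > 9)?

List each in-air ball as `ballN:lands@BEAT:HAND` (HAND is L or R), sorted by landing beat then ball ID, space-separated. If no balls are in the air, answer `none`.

Beat 0 (L): throw ball1 h=7 -> lands@7:R; in-air after throw: [b1@7:R]
Beat 1 (R): throw ball2 h=1 -> lands@2:L; in-air after throw: [b2@2:L b1@7:R]
Beat 2 (L): throw ball2 h=3 -> lands@5:R; in-air after throw: [b2@5:R b1@7:R]
Beat 3 (R): throw ball3 h=5 -> lands@8:L; in-air after throw: [b2@5:R b1@7:R b3@8:L]
Beat 4 (L): throw ball4 h=7 -> lands@11:R; in-air after throw: [b2@5:R b1@7:R b3@8:L b4@11:R]
Beat 5 (R): throw ball2 h=1 -> lands@6:L; in-air after throw: [b2@6:L b1@7:R b3@8:L b4@11:R]
Beat 6 (L): throw ball2 h=3 -> lands@9:R; in-air after throw: [b1@7:R b3@8:L b2@9:R b4@11:R]
Beat 7 (R): throw ball1 h=5 -> lands@12:L; in-air after throw: [b3@8:L b2@9:R b4@11:R b1@12:L]
Beat 8 (L): throw ball3 h=7 -> lands@15:R; in-air after throw: [b2@9:R b4@11:R b1@12:L b3@15:R]
Beat 9 (R): throw ball2 h=1 -> lands@10:L; in-air after throw: [b2@10:L b4@11:R b1@12:L b3@15:R]

Answer: ball4:lands@11:R ball1:lands@12:L ball3:lands@15:R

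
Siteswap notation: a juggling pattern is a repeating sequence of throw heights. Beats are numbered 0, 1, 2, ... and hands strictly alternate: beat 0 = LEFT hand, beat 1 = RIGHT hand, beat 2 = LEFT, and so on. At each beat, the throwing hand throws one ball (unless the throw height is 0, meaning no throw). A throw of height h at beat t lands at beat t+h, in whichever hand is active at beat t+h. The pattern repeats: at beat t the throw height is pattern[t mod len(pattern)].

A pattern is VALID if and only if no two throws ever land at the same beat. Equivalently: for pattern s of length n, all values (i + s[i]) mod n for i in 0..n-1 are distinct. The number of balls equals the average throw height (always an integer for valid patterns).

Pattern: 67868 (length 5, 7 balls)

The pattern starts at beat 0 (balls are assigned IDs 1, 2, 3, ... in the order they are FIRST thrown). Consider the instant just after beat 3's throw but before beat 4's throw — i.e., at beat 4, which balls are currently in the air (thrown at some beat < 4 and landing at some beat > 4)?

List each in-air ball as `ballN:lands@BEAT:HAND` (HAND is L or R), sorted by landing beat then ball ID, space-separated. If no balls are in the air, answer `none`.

Beat 0 (L): throw ball1 h=6 -> lands@6:L; in-air after throw: [b1@6:L]
Beat 1 (R): throw ball2 h=7 -> lands@8:L; in-air after throw: [b1@6:L b2@8:L]
Beat 2 (L): throw ball3 h=8 -> lands@10:L; in-air after throw: [b1@6:L b2@8:L b3@10:L]
Beat 3 (R): throw ball4 h=6 -> lands@9:R; in-air after throw: [b1@6:L b2@8:L b4@9:R b3@10:L]
Beat 4 (L): throw ball5 h=8 -> lands@12:L; in-air after throw: [b1@6:L b2@8:L b4@9:R b3@10:L b5@12:L]

Answer: ball1:lands@6:L ball2:lands@8:L ball4:lands@9:R ball3:lands@10:L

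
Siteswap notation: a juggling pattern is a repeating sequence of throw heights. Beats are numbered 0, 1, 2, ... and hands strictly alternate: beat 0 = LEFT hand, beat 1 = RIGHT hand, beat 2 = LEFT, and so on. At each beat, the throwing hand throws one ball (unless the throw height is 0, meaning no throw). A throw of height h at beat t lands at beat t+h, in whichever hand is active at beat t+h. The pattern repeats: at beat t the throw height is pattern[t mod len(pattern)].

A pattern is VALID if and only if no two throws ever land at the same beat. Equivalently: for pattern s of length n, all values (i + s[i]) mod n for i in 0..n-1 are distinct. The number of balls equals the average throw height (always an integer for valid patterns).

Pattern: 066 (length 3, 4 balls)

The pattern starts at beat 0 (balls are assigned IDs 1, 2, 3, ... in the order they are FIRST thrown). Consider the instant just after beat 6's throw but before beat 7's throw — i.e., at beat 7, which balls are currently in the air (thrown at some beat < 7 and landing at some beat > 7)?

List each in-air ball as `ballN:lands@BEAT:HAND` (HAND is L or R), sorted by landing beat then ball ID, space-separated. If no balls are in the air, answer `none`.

Beat 1 (R): throw ball1 h=6 -> lands@7:R; in-air after throw: [b1@7:R]
Beat 2 (L): throw ball2 h=6 -> lands@8:L; in-air after throw: [b1@7:R b2@8:L]
Beat 4 (L): throw ball3 h=6 -> lands@10:L; in-air after throw: [b1@7:R b2@8:L b3@10:L]
Beat 5 (R): throw ball4 h=6 -> lands@11:R; in-air after throw: [b1@7:R b2@8:L b3@10:L b4@11:R]
Beat 7 (R): throw ball1 h=6 -> lands@13:R; in-air after throw: [b2@8:L b3@10:L b4@11:R b1@13:R]

Answer: ball2:lands@8:L ball3:lands@10:L ball4:lands@11:R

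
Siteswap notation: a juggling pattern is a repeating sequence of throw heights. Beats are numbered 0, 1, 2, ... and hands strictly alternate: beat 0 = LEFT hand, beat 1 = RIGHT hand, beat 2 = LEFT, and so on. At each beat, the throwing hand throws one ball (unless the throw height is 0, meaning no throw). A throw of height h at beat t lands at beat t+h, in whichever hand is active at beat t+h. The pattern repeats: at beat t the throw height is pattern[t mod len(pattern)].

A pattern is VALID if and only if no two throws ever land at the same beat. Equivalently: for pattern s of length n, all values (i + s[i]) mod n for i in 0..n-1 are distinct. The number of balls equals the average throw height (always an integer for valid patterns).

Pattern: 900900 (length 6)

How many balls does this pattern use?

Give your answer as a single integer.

Answer: 3

Derivation:
Pattern = [9, 0, 0, 9, 0, 0], length n = 6
  position 0: throw height = 9, running sum = 9
  position 1: throw height = 0, running sum = 9
  position 2: throw height = 0, running sum = 9
  position 3: throw height = 9, running sum = 18
  position 4: throw height = 0, running sum = 18
  position 5: throw height = 0, running sum = 18
Total sum = 18; balls = sum / n = 18 / 6 = 3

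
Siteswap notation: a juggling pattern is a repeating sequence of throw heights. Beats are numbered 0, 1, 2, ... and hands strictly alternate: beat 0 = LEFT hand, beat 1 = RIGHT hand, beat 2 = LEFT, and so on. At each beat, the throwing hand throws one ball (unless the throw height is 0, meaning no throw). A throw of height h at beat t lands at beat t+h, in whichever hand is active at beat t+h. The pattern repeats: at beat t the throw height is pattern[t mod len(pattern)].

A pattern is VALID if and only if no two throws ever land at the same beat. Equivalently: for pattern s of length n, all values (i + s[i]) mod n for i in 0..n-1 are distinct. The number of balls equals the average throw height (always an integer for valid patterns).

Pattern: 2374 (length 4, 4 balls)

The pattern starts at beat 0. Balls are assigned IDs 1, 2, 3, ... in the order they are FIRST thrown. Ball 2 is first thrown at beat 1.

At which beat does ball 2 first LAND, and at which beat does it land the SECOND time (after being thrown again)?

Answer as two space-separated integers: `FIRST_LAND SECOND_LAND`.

Answer: 4 6

Derivation:
Beat 0 (L): throw ball1 h=2 -> lands@2:L; in-air after throw: [b1@2:L]
Beat 1 (R): throw ball2 h=3 -> lands@4:L; in-air after throw: [b1@2:L b2@4:L]
Beat 2 (L): throw ball1 h=7 -> lands@9:R; in-air after throw: [b2@4:L b1@9:R]
Beat 3 (R): throw ball3 h=4 -> lands@7:R; in-air after throw: [b2@4:L b3@7:R b1@9:R]
Beat 4 (L): throw ball2 h=2 -> lands@6:L; in-air after throw: [b2@6:L b3@7:R b1@9:R]
Beat 5 (R): throw ball4 h=3 -> lands@8:L; in-air after throw: [b2@6:L b3@7:R b4@8:L b1@9:R]
Beat 6 (L): throw ball2 h=7 -> lands@13:R; in-air after throw: [b3@7:R b4@8:L b1@9:R b2@13:R]
Ball 2: thrown@1 h=3 -> first land @4; rethrown@4 h=2 -> second land @6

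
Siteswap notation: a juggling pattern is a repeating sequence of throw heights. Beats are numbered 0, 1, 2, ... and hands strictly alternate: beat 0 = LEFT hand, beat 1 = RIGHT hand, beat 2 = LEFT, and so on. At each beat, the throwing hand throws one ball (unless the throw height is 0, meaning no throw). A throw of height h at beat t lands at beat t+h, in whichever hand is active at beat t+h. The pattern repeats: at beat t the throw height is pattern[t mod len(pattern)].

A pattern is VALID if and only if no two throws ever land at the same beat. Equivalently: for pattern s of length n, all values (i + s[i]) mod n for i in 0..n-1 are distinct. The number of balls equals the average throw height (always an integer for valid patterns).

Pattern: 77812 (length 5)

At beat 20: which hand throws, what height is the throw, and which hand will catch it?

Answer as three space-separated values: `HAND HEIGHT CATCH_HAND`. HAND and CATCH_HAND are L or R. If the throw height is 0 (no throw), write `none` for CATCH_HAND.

Answer: L 7 R

Derivation:
Beat 20: 20 mod 2 = 0, so hand = L
Throw height = pattern[20 mod 5] = pattern[0] = 7
Lands at beat 20+7=27, 27 mod 2 = 1, so catch hand = R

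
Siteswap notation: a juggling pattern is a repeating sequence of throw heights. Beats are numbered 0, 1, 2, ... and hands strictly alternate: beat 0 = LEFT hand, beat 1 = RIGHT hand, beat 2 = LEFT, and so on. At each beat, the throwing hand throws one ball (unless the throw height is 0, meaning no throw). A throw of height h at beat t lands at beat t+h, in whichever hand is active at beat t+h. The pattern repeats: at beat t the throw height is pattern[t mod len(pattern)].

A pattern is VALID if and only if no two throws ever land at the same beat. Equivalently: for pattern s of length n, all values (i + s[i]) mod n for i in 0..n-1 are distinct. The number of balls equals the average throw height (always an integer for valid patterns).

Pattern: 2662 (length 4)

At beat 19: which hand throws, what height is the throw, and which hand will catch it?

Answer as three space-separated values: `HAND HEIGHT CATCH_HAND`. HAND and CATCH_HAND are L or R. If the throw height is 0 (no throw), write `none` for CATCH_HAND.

Beat 19: 19 mod 2 = 1, so hand = R
Throw height = pattern[19 mod 4] = pattern[3] = 2
Lands at beat 19+2=21, 21 mod 2 = 1, so catch hand = R

Answer: R 2 R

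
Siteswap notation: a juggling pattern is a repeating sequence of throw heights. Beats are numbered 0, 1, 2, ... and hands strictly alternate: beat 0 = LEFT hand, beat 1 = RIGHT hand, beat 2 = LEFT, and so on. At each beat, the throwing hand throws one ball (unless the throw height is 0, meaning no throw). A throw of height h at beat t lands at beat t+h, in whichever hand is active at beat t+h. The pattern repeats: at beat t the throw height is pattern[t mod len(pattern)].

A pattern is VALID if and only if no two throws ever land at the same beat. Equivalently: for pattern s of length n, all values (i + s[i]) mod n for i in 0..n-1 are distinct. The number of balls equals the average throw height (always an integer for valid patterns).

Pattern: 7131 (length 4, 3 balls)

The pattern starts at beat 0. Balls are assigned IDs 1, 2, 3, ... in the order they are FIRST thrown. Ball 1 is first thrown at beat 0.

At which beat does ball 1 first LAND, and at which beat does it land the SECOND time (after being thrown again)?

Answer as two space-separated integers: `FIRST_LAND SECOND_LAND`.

Answer: 7 8

Derivation:
Beat 0 (L): throw ball1 h=7 -> lands@7:R; in-air after throw: [b1@7:R]
Beat 1 (R): throw ball2 h=1 -> lands@2:L; in-air after throw: [b2@2:L b1@7:R]
Beat 2 (L): throw ball2 h=3 -> lands@5:R; in-air after throw: [b2@5:R b1@7:R]
Beat 3 (R): throw ball3 h=1 -> lands@4:L; in-air after throw: [b3@4:L b2@5:R b1@7:R]
Beat 4 (L): throw ball3 h=7 -> lands@11:R; in-air after throw: [b2@5:R b1@7:R b3@11:R]
Beat 5 (R): throw ball2 h=1 -> lands@6:L; in-air after throw: [b2@6:L b1@7:R b3@11:R]
Beat 6 (L): throw ball2 h=3 -> lands@9:R; in-air after throw: [b1@7:R b2@9:R b3@11:R]
Beat 7 (R): throw ball1 h=1 -> lands@8:L; in-air after throw: [b1@8:L b2@9:R b3@11:R]
Beat 8 (L): throw ball1 h=7 -> lands@15:R; in-air after throw: [b2@9:R b3@11:R b1@15:R]
Ball 1: thrown@0 h=7 -> first land @7; rethrown@7 h=1 -> second land @8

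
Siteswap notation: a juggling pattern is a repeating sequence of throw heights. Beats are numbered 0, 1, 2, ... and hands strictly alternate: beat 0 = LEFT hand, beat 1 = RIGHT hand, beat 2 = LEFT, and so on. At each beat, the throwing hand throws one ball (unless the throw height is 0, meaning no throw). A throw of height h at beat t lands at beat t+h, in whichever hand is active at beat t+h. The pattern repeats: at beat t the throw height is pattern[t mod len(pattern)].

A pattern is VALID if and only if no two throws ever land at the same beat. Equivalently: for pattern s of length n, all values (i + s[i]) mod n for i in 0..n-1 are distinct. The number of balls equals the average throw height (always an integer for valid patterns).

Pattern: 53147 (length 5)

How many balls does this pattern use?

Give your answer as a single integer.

Pattern = [5, 3, 1, 4, 7], length n = 5
  position 0: throw height = 5, running sum = 5
  position 1: throw height = 3, running sum = 8
  position 2: throw height = 1, running sum = 9
  position 3: throw height = 4, running sum = 13
  position 4: throw height = 7, running sum = 20
Total sum = 20; balls = sum / n = 20 / 5 = 4

Answer: 4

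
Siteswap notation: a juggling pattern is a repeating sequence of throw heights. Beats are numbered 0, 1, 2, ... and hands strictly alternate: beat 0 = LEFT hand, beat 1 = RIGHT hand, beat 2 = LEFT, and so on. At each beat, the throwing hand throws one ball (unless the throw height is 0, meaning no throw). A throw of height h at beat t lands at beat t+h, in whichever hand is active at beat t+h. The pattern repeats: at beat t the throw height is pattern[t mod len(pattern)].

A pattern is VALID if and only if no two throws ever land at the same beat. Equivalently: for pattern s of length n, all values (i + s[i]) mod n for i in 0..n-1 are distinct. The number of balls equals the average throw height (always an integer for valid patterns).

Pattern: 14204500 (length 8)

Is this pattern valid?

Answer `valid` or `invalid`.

i=0: (i + s[i]) mod n = (0 + 1) mod 8 = 1
i=1: (i + s[i]) mod n = (1 + 4) mod 8 = 5
i=2: (i + s[i]) mod n = (2 + 2) mod 8 = 4
i=3: (i + s[i]) mod n = (3 + 0) mod 8 = 3
i=4: (i + s[i]) mod n = (4 + 4) mod 8 = 0
i=5: (i + s[i]) mod n = (5 + 5) mod 8 = 2
i=6: (i + s[i]) mod n = (6 + 0) mod 8 = 6
i=7: (i + s[i]) mod n = (7 + 0) mod 8 = 7
Residues: [1, 5, 4, 3, 0, 2, 6, 7], distinct: True

Answer: valid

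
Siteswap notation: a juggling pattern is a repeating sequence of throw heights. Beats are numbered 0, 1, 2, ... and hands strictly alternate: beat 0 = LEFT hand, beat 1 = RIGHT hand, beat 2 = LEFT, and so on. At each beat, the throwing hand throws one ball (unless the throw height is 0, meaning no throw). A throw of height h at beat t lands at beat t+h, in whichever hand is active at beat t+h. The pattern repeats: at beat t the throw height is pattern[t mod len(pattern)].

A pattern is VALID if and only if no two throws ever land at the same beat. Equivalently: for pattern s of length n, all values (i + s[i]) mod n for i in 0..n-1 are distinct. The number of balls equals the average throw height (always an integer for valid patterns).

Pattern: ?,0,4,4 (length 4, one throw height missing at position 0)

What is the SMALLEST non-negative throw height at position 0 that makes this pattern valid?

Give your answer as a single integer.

i=0: s[i]=? (unknown)
i=1: (1 + 0) mod 4 = 1
i=2: (2 + 4) mod 4 = 2
i=3: (3 + 4) mod 4 = 3
Known residues: [1, 2, 3]; need a permutation of 0..3, so missing residue r = 0
Need (0 + s) mod 4 = 0; smallest s = (0 - 0) mod 4 = 0

Answer: 0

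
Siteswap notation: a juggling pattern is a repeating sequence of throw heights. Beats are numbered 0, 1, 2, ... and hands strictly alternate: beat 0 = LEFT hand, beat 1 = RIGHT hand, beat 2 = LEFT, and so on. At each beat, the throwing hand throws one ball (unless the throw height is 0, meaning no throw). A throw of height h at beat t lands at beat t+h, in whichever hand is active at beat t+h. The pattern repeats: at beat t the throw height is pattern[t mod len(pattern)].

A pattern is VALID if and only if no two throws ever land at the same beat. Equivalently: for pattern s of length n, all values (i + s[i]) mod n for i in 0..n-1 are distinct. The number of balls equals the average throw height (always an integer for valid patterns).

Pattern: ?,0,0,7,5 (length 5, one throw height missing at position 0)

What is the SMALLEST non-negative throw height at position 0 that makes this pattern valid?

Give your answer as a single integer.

Answer: 3

Derivation:
i=0: s[i]=? (unknown)
i=1: (1 + 0) mod 5 = 1
i=2: (2 + 0) mod 5 = 2
i=3: (3 + 7) mod 5 = 0
i=4: (4 + 5) mod 5 = 4
Known residues: [0, 1, 2, 4]; need a permutation of 0..4, so missing residue r = 3
Need (0 + s) mod 5 = 3; smallest s = (3 - 0) mod 5 = 3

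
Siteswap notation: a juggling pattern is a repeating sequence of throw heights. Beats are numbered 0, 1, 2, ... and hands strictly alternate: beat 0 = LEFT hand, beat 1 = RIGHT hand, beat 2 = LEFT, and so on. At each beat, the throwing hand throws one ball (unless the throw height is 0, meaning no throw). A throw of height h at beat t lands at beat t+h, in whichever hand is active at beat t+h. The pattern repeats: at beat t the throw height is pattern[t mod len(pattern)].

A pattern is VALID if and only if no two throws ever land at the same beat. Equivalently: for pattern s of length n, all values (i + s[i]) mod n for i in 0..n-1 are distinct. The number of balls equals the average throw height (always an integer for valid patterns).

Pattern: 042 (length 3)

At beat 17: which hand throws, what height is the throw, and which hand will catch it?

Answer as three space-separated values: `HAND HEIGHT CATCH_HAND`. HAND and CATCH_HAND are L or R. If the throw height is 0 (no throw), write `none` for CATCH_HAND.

Answer: R 2 R

Derivation:
Beat 17: 17 mod 2 = 1, so hand = R
Throw height = pattern[17 mod 3] = pattern[2] = 2
Lands at beat 17+2=19, 19 mod 2 = 1, so catch hand = R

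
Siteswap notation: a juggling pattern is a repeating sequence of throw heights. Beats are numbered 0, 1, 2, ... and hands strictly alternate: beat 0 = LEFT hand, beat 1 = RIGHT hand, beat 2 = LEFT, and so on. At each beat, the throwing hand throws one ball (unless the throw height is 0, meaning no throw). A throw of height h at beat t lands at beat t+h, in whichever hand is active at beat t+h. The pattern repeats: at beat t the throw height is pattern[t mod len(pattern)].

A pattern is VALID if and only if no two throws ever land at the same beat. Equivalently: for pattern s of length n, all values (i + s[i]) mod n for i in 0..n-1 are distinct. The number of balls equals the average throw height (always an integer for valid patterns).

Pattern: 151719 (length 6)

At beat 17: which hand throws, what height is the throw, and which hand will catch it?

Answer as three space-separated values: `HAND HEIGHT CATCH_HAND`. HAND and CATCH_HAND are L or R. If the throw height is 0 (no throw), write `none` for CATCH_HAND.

Answer: R 9 L

Derivation:
Beat 17: 17 mod 2 = 1, so hand = R
Throw height = pattern[17 mod 6] = pattern[5] = 9
Lands at beat 17+9=26, 26 mod 2 = 0, so catch hand = L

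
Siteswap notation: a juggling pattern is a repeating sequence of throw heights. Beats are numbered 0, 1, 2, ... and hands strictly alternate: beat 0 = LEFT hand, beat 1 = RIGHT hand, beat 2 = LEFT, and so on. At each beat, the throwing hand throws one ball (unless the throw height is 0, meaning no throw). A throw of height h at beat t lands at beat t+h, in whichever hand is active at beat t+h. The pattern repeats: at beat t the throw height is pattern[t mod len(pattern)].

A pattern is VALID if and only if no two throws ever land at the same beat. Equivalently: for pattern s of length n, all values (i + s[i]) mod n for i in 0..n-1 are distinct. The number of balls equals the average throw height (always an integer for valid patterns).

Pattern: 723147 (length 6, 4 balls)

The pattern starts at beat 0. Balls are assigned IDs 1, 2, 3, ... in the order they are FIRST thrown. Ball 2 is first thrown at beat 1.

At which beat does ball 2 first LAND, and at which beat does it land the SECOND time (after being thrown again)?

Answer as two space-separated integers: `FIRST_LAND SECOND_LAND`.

Answer: 3 4

Derivation:
Beat 0 (L): throw ball1 h=7 -> lands@7:R; in-air after throw: [b1@7:R]
Beat 1 (R): throw ball2 h=2 -> lands@3:R; in-air after throw: [b2@3:R b1@7:R]
Beat 2 (L): throw ball3 h=3 -> lands@5:R; in-air after throw: [b2@3:R b3@5:R b1@7:R]
Beat 3 (R): throw ball2 h=1 -> lands@4:L; in-air after throw: [b2@4:L b3@5:R b1@7:R]
Beat 4 (L): throw ball2 h=4 -> lands@8:L; in-air after throw: [b3@5:R b1@7:R b2@8:L]
Ball 2: thrown@1 h=2 -> first land @3; rethrown@3 h=1 -> second land @4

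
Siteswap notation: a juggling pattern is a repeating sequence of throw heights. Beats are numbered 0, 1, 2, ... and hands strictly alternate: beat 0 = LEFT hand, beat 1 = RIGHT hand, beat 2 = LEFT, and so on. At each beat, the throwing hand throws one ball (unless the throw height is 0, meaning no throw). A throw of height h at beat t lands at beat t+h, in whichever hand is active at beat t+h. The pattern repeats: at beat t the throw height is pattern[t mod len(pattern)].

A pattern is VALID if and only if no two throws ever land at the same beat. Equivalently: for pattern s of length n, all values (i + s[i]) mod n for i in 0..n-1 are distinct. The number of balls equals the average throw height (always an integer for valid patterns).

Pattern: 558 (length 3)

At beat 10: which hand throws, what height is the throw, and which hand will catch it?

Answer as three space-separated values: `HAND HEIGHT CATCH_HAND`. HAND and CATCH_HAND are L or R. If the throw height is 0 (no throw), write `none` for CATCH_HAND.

Answer: L 5 R

Derivation:
Beat 10: 10 mod 2 = 0, so hand = L
Throw height = pattern[10 mod 3] = pattern[1] = 5
Lands at beat 10+5=15, 15 mod 2 = 1, so catch hand = R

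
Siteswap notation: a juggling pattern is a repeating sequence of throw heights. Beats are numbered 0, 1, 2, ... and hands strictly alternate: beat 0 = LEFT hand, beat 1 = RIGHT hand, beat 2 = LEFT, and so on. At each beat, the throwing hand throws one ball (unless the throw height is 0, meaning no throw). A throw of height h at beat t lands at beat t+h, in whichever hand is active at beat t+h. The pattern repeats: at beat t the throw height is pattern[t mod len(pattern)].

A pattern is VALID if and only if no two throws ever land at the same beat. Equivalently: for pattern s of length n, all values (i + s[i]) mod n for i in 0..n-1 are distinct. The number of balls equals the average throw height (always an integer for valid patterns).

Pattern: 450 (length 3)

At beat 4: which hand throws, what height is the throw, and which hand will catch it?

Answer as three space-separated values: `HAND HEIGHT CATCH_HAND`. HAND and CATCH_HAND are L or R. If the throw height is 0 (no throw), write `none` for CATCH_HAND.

Beat 4: 4 mod 2 = 0, so hand = L
Throw height = pattern[4 mod 3] = pattern[1] = 5
Lands at beat 4+5=9, 9 mod 2 = 1, so catch hand = R

Answer: L 5 R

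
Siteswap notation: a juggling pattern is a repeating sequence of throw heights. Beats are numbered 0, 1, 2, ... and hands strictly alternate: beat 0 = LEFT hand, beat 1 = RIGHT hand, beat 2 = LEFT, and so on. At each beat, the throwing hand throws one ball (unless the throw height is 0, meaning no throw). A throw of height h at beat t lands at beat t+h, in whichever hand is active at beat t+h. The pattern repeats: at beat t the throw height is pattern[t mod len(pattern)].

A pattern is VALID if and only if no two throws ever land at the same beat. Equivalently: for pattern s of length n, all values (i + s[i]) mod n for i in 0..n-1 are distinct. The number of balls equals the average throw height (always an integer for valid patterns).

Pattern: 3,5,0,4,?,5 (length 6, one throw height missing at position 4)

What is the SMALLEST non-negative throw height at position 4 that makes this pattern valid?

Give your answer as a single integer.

Answer: 1

Derivation:
i=0: (0 + 3) mod 6 = 3
i=1: (1 + 5) mod 6 = 0
i=2: (2 + 0) mod 6 = 2
i=3: (3 + 4) mod 6 = 1
i=4: s[i]=? (unknown)
i=5: (5 + 5) mod 6 = 4
Known residues: [0, 1, 2, 3, 4]; need a permutation of 0..5, so missing residue r = 5
Need (4 + s) mod 6 = 5; smallest s = (5 - 4) mod 6 = 1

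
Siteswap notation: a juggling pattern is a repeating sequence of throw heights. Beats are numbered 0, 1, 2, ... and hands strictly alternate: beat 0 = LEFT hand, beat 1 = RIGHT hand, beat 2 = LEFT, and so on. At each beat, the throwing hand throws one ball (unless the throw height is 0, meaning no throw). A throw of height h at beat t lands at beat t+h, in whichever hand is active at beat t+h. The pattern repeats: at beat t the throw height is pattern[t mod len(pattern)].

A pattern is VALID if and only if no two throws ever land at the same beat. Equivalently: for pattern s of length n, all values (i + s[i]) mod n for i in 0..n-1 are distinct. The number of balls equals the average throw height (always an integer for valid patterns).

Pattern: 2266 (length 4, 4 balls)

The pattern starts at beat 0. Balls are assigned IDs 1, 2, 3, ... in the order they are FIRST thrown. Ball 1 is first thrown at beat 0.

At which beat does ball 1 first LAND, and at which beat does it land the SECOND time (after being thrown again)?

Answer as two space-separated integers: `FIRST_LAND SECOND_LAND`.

Answer: 2 8

Derivation:
Beat 0 (L): throw ball1 h=2 -> lands@2:L; in-air after throw: [b1@2:L]
Beat 1 (R): throw ball2 h=2 -> lands@3:R; in-air after throw: [b1@2:L b2@3:R]
Beat 2 (L): throw ball1 h=6 -> lands@8:L; in-air after throw: [b2@3:R b1@8:L]
Beat 3 (R): throw ball2 h=6 -> lands@9:R; in-air after throw: [b1@8:L b2@9:R]
Beat 4 (L): throw ball3 h=2 -> lands@6:L; in-air after throw: [b3@6:L b1@8:L b2@9:R]
Beat 5 (R): throw ball4 h=2 -> lands@7:R; in-air after throw: [b3@6:L b4@7:R b1@8:L b2@9:R]
Beat 6 (L): throw ball3 h=6 -> lands@12:L; in-air after throw: [b4@7:R b1@8:L b2@9:R b3@12:L]
Beat 7 (R): throw ball4 h=6 -> lands@13:R; in-air after throw: [b1@8:L b2@9:R b3@12:L b4@13:R]
Beat 8 (L): throw ball1 h=2 -> lands@10:L; in-air after throw: [b2@9:R b1@10:L b3@12:L b4@13:R]
Ball 1: thrown@0 h=2 -> first land @2; rethrown@2 h=6 -> second land @8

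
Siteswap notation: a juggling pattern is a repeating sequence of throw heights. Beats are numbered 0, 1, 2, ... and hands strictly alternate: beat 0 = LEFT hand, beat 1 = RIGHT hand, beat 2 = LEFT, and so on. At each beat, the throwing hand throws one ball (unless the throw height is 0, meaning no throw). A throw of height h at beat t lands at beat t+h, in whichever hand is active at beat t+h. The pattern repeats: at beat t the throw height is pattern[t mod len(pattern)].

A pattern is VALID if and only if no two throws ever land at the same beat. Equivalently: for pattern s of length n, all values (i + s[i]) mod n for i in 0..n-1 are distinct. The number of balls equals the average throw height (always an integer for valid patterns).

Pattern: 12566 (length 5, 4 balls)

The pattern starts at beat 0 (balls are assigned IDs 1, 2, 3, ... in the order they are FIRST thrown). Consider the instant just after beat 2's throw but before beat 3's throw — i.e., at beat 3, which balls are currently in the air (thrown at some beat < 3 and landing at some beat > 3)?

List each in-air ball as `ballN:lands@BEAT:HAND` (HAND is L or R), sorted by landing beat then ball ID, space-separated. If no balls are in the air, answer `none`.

Answer: ball2:lands@7:R

Derivation:
Beat 0 (L): throw ball1 h=1 -> lands@1:R; in-air after throw: [b1@1:R]
Beat 1 (R): throw ball1 h=2 -> lands@3:R; in-air after throw: [b1@3:R]
Beat 2 (L): throw ball2 h=5 -> lands@7:R; in-air after throw: [b1@3:R b2@7:R]
Beat 3 (R): throw ball1 h=6 -> lands@9:R; in-air after throw: [b2@7:R b1@9:R]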